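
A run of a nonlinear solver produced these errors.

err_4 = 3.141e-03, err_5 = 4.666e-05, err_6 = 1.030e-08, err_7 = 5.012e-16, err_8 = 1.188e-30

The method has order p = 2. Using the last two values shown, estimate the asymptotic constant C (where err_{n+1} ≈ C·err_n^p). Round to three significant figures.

4.73

C ≈ err_8 / err_7^2
  = 1.188e-30 / (5.012e-16)^2
  = 1.188e-30 / 2.51201e-31 ≈ 4.7293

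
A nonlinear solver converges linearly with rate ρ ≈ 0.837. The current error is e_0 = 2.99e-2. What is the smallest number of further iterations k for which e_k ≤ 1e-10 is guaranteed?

After k steps, e_k ≈ 2.99e-2·0.837^k.
Need 0.837^k ≤ 1e-10/2.99e-2 = 3.34448e-09.
k ≥ ln(3.34448e-09)/ln(0.837) = -19.5160/-0.17793 = 109.684.
Smallest integer k = 110.

110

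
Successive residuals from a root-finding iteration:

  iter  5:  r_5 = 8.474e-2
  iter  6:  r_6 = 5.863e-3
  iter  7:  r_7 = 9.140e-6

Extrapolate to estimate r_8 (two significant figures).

1.5e-12

First estimate the order: p ≈ ln(r_7/r_6) / ln(r_6/r_5) = ln(9.140e-6/5.863e-3)/ln(5.863e-3/8.474e-2) = ln(0.00155893)/ln(0.0691881) ≈ 2.4200.
Then r_8 ≈ r_7·(r_7/r_6)^p = 9.140e-6·(0.00155893)^2.4200 = 9.140e-6·1.60931e-07 ≈ 1.471e-12.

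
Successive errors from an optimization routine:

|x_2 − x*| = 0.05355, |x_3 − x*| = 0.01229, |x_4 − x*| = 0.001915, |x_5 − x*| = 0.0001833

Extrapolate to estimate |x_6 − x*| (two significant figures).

First estimate the order: p ≈ ln(|x_5 − x*|/|x_4 − x*|) / ln(|x_4 − x*|/|x_3 − x*|) = ln(0.0001833/0.001915)/ln(0.001915/0.01229) = ln(0.095718)/ln(0.155818) ≈ 1.2621.
Then |x_6 − x*| ≈ |x_5 − x*|·(|x_5 − x*|/|x_4 − x*|)^p = 0.0001833·(0.095718)^1.2621 = 0.0001833·0.0517502 ≈ 9.486e-06.

9.5e-6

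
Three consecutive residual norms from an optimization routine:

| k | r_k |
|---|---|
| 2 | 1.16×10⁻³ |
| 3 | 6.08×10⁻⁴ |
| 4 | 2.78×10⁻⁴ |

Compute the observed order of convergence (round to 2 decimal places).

1.21

p ≈ ln(r_4/r_3) / ln(r_3/r_2)
  = ln(2.78×10⁻⁴/6.08×10⁻⁴) / ln(6.08×10⁻⁴/1.16×10⁻³)
  = ln(0.457237) / ln(0.524138)
  = -0.78255 / -0.64600 ≈ 1.21138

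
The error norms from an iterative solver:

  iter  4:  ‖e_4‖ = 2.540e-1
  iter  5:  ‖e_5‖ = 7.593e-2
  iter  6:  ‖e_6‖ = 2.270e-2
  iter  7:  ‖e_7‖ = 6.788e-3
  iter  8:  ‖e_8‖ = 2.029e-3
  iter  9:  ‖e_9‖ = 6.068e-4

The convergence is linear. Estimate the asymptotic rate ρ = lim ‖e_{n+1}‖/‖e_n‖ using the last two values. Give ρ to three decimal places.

0.299

ρ ≈ ‖e_9‖/‖e_8‖ = 6.068e-4/2.029e-3 = 0.29906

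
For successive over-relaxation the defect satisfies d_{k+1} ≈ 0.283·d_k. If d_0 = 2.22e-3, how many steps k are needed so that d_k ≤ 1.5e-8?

10

After k steps, d_k ≈ 2.22e-3·0.283^k.
Need 0.283^k ≤ 1.5e-8/2.22e-3 = 6.75676e-06.
k ≥ ln(6.75676e-06)/ln(0.283) = -11.9050/-1.26231 = 9.431.
Smallest integer k = 10.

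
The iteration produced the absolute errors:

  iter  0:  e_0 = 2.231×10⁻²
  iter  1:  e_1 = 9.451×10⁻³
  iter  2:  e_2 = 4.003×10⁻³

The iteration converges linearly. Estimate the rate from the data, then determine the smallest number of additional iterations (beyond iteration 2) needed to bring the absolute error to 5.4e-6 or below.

8

Rate ρ ≈ e_2/e_1 = 4.003×10⁻³/9.451×10⁻³ = 0.4236.
After j more steps, e_{2+j} ≈ 4.003×10⁻³·ρ^j; need ρ^j ≤ 5.4e-6/4.003×10⁻³ = 0.00134899.
j ≥ ln(0.00134899)/ln(0.4236) = -6.6084/-0.85897 = 7.693.
So 8 more iterations are needed.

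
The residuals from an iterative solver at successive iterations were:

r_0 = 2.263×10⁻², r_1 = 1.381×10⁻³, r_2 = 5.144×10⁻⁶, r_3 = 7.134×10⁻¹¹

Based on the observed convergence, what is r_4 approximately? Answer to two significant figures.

First estimate the order: p ≈ ln(r_3/r_2) / ln(r_2/r_1) = ln(7.134×10⁻¹¹/5.144×10⁻⁶)/ln(5.144×10⁻⁶/1.381×10⁻³) = ln(1.38686e-05)/ln(0.00372484) ≈ 2.0001.
Then r_4 ≈ r_3·(r_3/r_2)^p = 7.134×10⁻¹¹·(1.38686e-05)^2.0001 = 7.134×10⁻¹¹·1.92123e-10 ≈ 1.371e-20.

1.4e-20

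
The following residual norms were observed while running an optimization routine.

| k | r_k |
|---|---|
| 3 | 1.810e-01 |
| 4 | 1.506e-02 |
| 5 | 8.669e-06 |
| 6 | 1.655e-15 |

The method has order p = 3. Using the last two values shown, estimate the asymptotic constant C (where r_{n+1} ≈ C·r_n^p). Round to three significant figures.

C ≈ r_6 / r_5^3
  = 1.655e-15 / (8.669e-06)^3
  = 1.655e-15 / 6.51489e-16 ≈ 2.5403

2.54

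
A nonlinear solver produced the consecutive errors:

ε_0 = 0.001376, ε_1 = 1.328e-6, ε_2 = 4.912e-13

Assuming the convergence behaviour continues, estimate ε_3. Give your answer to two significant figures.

First estimate the order: p ≈ ln(ε_2/ε_1) / ln(ε_1/ε_0) = ln(4.912e-13/1.328e-6)/ln(1.328e-6/0.001376) = ln(3.6988e-07)/ln(0.000965116) ≈ 2.1330.
Then ε_3 ≈ ε_2·(ε_2/ε_1)^p = 4.912e-13·(3.6988e-07)^2.1330 = 4.912e-13·1.90842e-14 ≈ 9.374e-27.

9.4e-27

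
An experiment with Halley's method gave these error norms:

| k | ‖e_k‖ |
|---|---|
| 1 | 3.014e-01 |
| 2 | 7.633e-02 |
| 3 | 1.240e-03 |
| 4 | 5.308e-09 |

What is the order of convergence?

3

Consecutive ratios: ‖e_4‖/‖e_3‖ = 5.308e-09/1.240e-03 = 4.28065e-06, ‖e_3‖/‖e_2‖ = 1.240e-03/7.633e-02 = 0.0162453.
p ≈ ln(4.28065e-06)/ln(0.0162453) = -12.3614/-4.1200 ≈ 3.00.
So the convergence is cubic (order 3).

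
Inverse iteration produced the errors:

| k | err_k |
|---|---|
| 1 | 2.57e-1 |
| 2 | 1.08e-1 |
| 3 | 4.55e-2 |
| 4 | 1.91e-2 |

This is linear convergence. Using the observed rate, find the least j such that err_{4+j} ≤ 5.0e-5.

7

Rate ρ ≈ err_4/err_3 = 1.91e-2/4.55e-2 = 0.4198.
After j more steps, err_{4+j} ≈ 1.91e-2·ρ^j; need ρ^j ≤ 5.0e-5/1.91e-2 = 0.0026178.
j ≥ ln(0.0026178)/ln(0.4198) = -5.9454/-0.86798 = 6.850.
So 7 more iterations are needed.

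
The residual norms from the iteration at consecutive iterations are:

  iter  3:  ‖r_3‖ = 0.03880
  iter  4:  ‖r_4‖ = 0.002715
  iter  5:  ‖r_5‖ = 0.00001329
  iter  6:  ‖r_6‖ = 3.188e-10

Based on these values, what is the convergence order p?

Consecutive ratios: ‖r_6‖/‖r_5‖ = 3.188e-10/0.00001329 = 2.3988e-05, ‖r_5‖/‖r_4‖ = 0.00001329/0.002715 = 0.00489503.
p ≈ ln(2.3988e-05)/ln(0.00489503) = -10.6380/-5.3195 ≈ 2.00.
So the convergence is quadratic (order 2).

2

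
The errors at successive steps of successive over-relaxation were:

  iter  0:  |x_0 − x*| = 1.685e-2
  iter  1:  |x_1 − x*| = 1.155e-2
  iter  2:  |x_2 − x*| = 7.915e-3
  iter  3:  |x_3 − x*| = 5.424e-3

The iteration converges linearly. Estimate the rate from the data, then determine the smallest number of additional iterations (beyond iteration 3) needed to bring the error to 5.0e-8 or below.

Rate ρ ≈ |x_3 − x*|/|x_2 − x*| = 5.424e-3/7.915e-3 = 0.6853.
After j more steps, |x_{3+j} − x*| ≈ 5.424e-3·ρ^j; need ρ^j ≤ 5.0e-8/5.424e-3 = 9.21829e-06.
j ≥ ln(9.21829e-06)/ln(0.6853) = -11.5943/-0.37790 = 30.681.
So 31 more iterations are needed.

31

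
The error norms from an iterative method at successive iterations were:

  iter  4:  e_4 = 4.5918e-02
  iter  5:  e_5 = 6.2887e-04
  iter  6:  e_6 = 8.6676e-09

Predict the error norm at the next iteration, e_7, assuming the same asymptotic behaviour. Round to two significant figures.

First estimate the order: p ≈ ln(e_6/e_5) / ln(e_5/e_4) = ln(8.6676e-09/6.2887e-04)/ln(6.2887e-04/4.5918e-02) = ln(1.37828e-05)/ln(0.0136955) ≈ 2.6085.
Then e_7 ≈ e_6·(e_6/e_5)^p = 8.6676e-09·(1.37828e-05)^2.6085 = 8.6676e-09·2.09393e-13 ≈ 1.815e-21.

1.8e-21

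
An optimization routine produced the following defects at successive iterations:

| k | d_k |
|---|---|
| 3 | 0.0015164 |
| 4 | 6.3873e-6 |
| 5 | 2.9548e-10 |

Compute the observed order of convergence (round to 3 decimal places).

1.825

p ≈ ln(d_5/d_4) / ln(d_4/d_3)
  = ln(2.9548e-10/6.3873e-6) / ln(6.3873e-6/0.0015164)
  = ln(4.62605e-05) / ln(0.00421215)
  = -9.981222 / -5.469782 ≈ 1.824793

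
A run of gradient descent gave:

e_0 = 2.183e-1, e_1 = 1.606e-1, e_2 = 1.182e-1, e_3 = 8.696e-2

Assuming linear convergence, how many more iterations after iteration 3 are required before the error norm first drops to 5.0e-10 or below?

Rate ρ ≈ e_3/e_2 = 8.696e-2/1.182e-1 = 0.7357.
After j more steps, e_{3+j} ≈ 8.696e-2·ρ^j; need ρ^j ≤ 5.0e-10/8.696e-2 = 5.74977e-09.
j ≥ ln(5.74977e-09)/ln(0.7357) = -18.9741/-0.30693 = 61.819.
So 62 more iterations are needed.

62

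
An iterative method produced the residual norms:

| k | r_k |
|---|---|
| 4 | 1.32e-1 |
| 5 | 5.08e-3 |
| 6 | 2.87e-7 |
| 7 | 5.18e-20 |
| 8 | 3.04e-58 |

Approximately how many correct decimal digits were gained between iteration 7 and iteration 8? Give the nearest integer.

38

Digits gained ≈ log₁₀(r_7/r_8) = log₁₀(5.18e-20/3.04e-58) = log₁₀(1.70395e+38) ≈ 38.231.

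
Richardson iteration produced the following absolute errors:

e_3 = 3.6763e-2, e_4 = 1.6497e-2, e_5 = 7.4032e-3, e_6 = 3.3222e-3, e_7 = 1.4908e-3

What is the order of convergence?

1

Consecutive ratios: e_7/e_6 = 1.4908e-3/3.3222e-3 = 0.448739, e_6/e_5 = 3.3222e-3/7.4032e-3 = 0.448752.
p ≈ ln(0.448739)/ln(0.448752) = -0.8013/-0.8013 ≈ 1.00.
So the convergence is linear (order 1).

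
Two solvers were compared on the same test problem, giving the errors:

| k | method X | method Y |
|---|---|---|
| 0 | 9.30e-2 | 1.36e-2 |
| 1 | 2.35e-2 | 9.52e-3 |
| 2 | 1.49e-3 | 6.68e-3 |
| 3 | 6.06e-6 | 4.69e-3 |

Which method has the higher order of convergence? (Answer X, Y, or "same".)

Method X: p ≈ ln(6.06e-6/1.49e-3)/ln(1.49e-3/2.35e-2) ≈ 2.00.
Method Y: p ≈ ln(4.69e-3/6.68e-3)/ln(6.68e-3/9.52e-3) ≈ 1.00.
Method X has the higher order (≈2.0 vs ≈1.0).

X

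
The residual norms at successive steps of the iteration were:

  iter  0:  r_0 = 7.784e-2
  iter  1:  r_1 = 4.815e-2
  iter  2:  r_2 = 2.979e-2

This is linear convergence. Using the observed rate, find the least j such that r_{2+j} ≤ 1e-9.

Rate ρ ≈ r_2/r_1 = 2.979e-2/4.815e-2 = 0.6187.
After j more steps, r_{2+j} ≈ 2.979e-2·ρ^j; need ρ^j ≤ 1e-9/2.979e-2 = 3.35683e-08.
j ≥ ln(3.35683e-08)/ln(0.6187) = -17.2097/-0.48013 = 35.844.
So 36 more iterations are needed.

36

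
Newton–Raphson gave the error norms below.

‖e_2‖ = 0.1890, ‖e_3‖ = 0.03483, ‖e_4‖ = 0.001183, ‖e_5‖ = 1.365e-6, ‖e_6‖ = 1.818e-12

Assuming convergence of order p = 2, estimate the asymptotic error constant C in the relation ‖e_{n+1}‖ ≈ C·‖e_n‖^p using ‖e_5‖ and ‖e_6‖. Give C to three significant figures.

C ≈ ‖e_6‖ / ‖e_5‖^2
  = 1.818e-12 / (1.365e-6)^2
  = 1.818e-12 / 1.86323e-12 ≈ 0.97573

0.976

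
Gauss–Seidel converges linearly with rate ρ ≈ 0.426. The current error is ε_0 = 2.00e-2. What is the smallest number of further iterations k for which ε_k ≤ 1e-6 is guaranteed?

After k steps, ε_k ≈ 2.00e-2·0.426^k.
Need 0.426^k ≤ 1e-6/2.00e-2 = 5e-05.
k ≥ ln(5e-05)/ln(0.426) = -9.9035/-0.85332 = 11.606.
Smallest integer k = 12.

12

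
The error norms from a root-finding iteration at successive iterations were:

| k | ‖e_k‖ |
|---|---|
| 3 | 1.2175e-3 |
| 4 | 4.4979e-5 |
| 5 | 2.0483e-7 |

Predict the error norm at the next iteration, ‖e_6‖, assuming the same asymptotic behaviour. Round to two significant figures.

First estimate the order: p ≈ ln(‖e_5‖/‖e_4‖) / ln(‖e_4‖/‖e_3‖) = ln(2.0483e-7/4.4979e-5)/ln(4.4979e-5/1.2175e-3) = ln(0.0045539)/ln(0.0369437) ≈ 1.6347.
Then ‖e_6‖ ≈ ‖e_5‖·(‖e_5‖/‖e_4‖)^p = 2.0483e-7·(0.0045539)^1.6347 = 2.0483e-7·0.000148648 ≈ 3.045e-11.

3.0e-11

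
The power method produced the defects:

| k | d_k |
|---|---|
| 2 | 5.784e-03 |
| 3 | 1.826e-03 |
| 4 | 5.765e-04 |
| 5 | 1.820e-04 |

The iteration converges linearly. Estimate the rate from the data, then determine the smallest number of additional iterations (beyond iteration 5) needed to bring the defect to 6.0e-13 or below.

17

Rate ρ ≈ d_5/d_4 = 1.820e-04/5.765e-04 = 0.3157.
After j more steps, d_{5+j} ≈ 1.820e-04·ρ^j; need ρ^j ≤ 6.0e-13/1.820e-04 = 3.2967e-09.
j ≥ ln(3.2967e-09)/ln(0.3157) = -19.5303/-1.15296 = 16.939.
So 17 more iterations are needed.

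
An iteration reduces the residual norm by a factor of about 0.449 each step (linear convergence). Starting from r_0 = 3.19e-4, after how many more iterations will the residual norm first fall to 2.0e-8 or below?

13

After k steps, r_k ≈ 3.19e-4·0.449^k.
Need 0.449^k ≤ 2.0e-8/3.19e-4 = 6.26959e-05.
k ≥ ln(6.26959e-05)/ln(0.449) = -9.6772/-0.80073 = 12.085.
Smallest integer k = 13.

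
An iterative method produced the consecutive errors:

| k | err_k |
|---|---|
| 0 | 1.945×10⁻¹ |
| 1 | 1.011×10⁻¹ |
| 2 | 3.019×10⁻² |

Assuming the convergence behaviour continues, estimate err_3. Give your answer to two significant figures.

3.2e-3

First estimate the order: p ≈ ln(err_2/err_1) / ln(err_1/err_0) = ln(3.019×10⁻²/1.011×10⁻¹)/ln(1.011×10⁻¹/1.945×10⁻¹) = ln(0.298615)/ln(0.519794) ≈ 1.8471.
Then err_3 ≈ err_2·(err_2/err_1)^p = 3.019×10⁻²·(0.298615)^1.8471 = 3.019×10⁻²·0.10727 ≈ 0.003238.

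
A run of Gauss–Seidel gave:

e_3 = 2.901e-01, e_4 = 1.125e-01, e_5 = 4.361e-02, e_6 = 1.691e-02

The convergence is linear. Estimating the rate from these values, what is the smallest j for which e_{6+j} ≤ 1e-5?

8

Rate ρ ≈ e_6/e_5 = 1.691e-02/4.361e-02 = 0.3878.
After j more steps, e_{6+j} ≈ 1.691e-02·ρ^j; need ρ^j ≤ 1e-5/1.691e-02 = 0.000591366.
j ≥ ln(0.000591366)/ln(0.3878) = -7.4331/-0.94727 = 7.847.
So 8 more iterations are needed.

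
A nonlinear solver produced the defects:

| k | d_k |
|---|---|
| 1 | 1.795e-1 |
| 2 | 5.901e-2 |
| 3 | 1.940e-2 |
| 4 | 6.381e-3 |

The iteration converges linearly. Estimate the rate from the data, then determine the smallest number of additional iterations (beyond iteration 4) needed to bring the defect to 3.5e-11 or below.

Rate ρ ≈ d_4/d_3 = 6.381e-3/1.940e-2 = 0.3289.
After j more steps, d_{4+j} ≈ 6.381e-3·ρ^j; need ρ^j ≤ 3.5e-11/6.381e-3 = 5.48503e-09.
j ≥ ln(5.48503e-09)/ln(0.3289) = -19.0212/-1.11200 = 17.105.
So 18 more iterations are needed.

18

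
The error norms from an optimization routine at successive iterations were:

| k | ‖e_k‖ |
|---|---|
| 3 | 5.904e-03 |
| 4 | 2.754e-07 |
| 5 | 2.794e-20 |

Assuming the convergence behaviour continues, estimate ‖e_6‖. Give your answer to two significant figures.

2.9e-59

First estimate the order: p ≈ ln(‖e_5‖/‖e_4‖) / ln(‖e_4‖/‖e_3‖) = ln(2.794e-20/2.754e-07)/ln(2.754e-07/5.904e-03) = ln(1.01452e-13)/ln(4.66463e-05) ≈ 3.0000.
Then ‖e_6‖ ≈ ‖e_5‖·(‖e_5‖/‖e_4‖)^p = 2.794e-20·(1.01452e-13)^3.0000 = 2.794e-20·1.0442e-39 ≈ 2.917e-59.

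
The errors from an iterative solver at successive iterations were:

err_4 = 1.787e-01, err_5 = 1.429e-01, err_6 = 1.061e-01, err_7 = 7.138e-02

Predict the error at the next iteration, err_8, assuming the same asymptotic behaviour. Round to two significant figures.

4.2e-2

First estimate the order: p ≈ ln(err_7/err_6) / ln(err_6/err_5) = ln(7.138e-02/1.061e-01)/ln(1.061e-01/1.429e-01) = ln(0.672762)/ln(0.742477) ≈ 1.3311.
Then err_8 ≈ err_7·(err_7/err_6)^p = 7.138e-02·(0.672762)^1.3311 = 7.138e-02·0.59002 ≈ 0.04212.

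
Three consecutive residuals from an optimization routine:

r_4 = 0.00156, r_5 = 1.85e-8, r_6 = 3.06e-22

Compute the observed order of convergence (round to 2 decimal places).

p ≈ ln(r_6/r_5) / ln(r_5/r_4)
  = ln(3.06e-22/1.85e-8) / ln(1.85e-8/0.00156)
  = ln(1.65405e-14) / ln(1.1859e-05)
  = -31.73296 / -11.34242 ≈ 2.79772

2.80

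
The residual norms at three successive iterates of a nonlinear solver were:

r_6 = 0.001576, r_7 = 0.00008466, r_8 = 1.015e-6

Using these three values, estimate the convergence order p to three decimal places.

p ≈ ln(r_8/r_7) / ln(r_7/r_6)
  = ln(1.015e-6/0.00008466) / ln(0.00008466/0.001576)
  = ln(0.0119891) / ln(0.0537183)
  = -4.423757 / -2.924002 ≈ 1.512912

1.513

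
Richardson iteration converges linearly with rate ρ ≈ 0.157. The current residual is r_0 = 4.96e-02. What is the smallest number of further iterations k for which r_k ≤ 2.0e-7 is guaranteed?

After k steps, r_k ≈ 4.96e-02·0.157^k.
Need 0.157^k ≤ 2.0e-7/4.96e-02 = 4.03226e-06.
k ≥ ln(4.03226e-06)/ln(0.157) = -12.4212/-1.85151 = 6.709.
Smallest integer k = 7.

7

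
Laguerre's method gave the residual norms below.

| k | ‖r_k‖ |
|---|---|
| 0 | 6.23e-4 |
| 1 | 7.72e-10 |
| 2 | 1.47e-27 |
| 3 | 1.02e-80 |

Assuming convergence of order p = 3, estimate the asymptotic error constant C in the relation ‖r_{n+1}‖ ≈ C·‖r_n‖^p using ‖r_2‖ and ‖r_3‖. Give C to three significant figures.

3.21

C ≈ ‖r_3‖ / ‖r_2‖^3
  = 1.02e-80 / (1.47e-27)^3
  = 1.02e-80 / 3.17652e-81 ≈ 3.2111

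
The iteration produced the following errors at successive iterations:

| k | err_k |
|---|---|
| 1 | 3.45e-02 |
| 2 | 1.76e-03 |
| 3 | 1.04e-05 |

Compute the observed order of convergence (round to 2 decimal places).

p ≈ ln(err_3/err_2) / ln(err_2/err_1)
  = ln(1.04e-05/1.76e-03) / ln(1.76e-03/3.45e-02)
  = ln(0.00590909) / ln(0.0510145)
  = -5.13126 / -2.97565 ≈ 1.72442

1.72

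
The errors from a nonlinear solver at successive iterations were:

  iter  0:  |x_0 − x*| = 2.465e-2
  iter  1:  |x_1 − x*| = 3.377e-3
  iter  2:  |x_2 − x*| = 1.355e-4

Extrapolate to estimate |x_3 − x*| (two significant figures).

7.5e-7

First estimate the order: p ≈ ln(|x_2 − x*|/|x_1 − x*|) / ln(|x_1 − x*|/|x_0 − x*|) = ln(1.355e-4/3.377e-3)/ln(3.377e-3/2.465e-2) = ln(0.0401244)/ln(0.136998) ≈ 1.6178.
Then |x_3 − x*| ≈ |x_2 − x*|·(|x_2 − x*|/|x_1 − x*|)^p = 1.355e-4·(0.0401244)^1.6178 = 1.355e-4·0.00550293 ≈ 7.456e-07.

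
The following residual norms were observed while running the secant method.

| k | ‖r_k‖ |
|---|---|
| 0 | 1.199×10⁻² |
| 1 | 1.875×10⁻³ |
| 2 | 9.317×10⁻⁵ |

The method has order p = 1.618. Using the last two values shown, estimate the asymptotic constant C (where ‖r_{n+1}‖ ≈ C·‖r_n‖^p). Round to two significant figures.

2.4

C ≈ ‖r_2‖ / ‖r_1‖^1.618
  = 9.317×10⁻⁵ / (1.875×10⁻³)^1.618
  = 9.317×10⁻⁵ / 3.87005e-05 ≈ 2.4075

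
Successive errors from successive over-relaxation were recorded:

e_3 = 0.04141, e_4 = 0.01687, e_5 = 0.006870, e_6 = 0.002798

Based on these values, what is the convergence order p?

1

Consecutive ratios: e_6/e_5 = 0.002798/0.006870 = 0.407278, e_5/e_4 = 0.006870/0.01687 = 0.407232.
p ≈ ln(0.407278)/ln(0.407232) = -0.8983/-0.8984 ≈ 1.00.
So the convergence is linear (order 1).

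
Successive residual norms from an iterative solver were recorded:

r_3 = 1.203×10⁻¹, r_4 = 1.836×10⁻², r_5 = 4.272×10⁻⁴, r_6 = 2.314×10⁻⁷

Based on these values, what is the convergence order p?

2

Consecutive ratios: r_6/r_5 = 2.314×10⁻⁷/4.272×10⁻⁴ = 0.000541667, r_5/r_4 = 4.272×10⁻⁴/1.836×10⁻² = 0.023268.
p ≈ ln(0.000541667)/ln(0.023268) = -7.5209/-3.7607 ≈ 2.00.
So the convergence is quadratic (order 2).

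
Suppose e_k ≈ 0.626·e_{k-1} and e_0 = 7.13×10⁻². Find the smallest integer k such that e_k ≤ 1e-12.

After k steps, e_k ≈ 7.13×10⁻²·0.626^k.
Need 0.626^k ≤ 1e-12/7.13×10⁻² = 1.40252e-11.
k ≥ ln(1.40252e-11)/ln(0.626) = -24.9902/-0.46840 = 53.352.
Smallest integer k = 54.

54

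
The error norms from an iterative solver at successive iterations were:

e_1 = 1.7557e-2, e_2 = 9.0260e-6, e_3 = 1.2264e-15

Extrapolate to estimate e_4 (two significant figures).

3.1e-45

First estimate the order: p ≈ ln(e_3/e_2) / ln(e_2/e_1) = ln(1.2264e-15/9.0260e-6)/ln(9.0260e-6/1.7557e-2) = ln(1.35874e-10)/ln(0.000514097) ≈ 3.0000.
Then e_4 ≈ e_3·(e_3/e_2)^p = 1.2264e-15·(1.35874e-10)^3.0000 = 1.2264e-15·2.50847e-30 ≈ 3.076e-45.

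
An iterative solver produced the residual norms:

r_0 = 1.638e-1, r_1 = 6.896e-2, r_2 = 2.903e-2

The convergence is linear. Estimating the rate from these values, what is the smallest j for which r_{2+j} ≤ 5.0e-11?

Rate ρ ≈ r_2/r_1 = 2.903e-2/6.896e-2 = 0.4210.
After j more steps, r_{2+j} ≈ 2.903e-2·ρ^j; need ρ^j ≤ 5.0e-11/2.903e-2 = 1.72236e-09.
j ≥ ln(1.72236e-09)/ln(0.4210) = -20.1796/-0.86512 = 23.326.
So 24 more iterations are needed.

24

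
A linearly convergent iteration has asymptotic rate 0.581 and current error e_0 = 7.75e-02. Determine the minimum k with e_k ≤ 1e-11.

After k steps, e_k ≈ 7.75e-02·0.581^k.
Need 0.581^k ≤ 1e-11/7.75e-02 = 1.29032e-10.
k ≥ ln(1.29032e-10)/ln(0.581) = -22.7710/-0.54300 = 41.936.
Smallest integer k = 42.

42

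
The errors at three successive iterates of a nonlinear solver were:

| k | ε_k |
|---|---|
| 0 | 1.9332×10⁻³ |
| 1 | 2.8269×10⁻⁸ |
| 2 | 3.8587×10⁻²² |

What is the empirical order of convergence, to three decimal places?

p ≈ ln(ε_2/ε_1) / ln(ε_1/ε_0)
  = ln(3.8587×10⁻²²/2.8269×10⁻⁸) / ln(2.8269×10⁻⁸/1.9332×10⁻³)
  = ln(1.36499e-14) / ln(1.46229e-05)
  = -31.925044 / -11.132922 ≈ 2.867625

2.868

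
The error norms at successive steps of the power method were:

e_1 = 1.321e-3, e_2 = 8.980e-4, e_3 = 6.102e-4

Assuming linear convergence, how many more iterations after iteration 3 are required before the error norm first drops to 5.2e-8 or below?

25

Rate ρ ≈ e_3/e_2 = 6.102e-4/8.980e-4 = 0.6795.
After j more steps, e_{3+j} ≈ 6.102e-4·ρ^j; need ρ^j ≤ 5.2e-8/6.102e-4 = 8.5218e-05.
j ≥ ln(8.5218e-05)/ln(0.6795) = -9.3703/-0.38640 = 24.250.
So 25 more iterations are needed.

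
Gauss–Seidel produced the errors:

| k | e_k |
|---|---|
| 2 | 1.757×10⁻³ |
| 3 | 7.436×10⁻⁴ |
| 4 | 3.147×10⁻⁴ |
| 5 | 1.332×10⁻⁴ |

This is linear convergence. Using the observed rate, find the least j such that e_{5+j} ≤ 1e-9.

Rate ρ ≈ e_5/e_4 = 1.332×10⁻⁴/3.147×10⁻⁴ = 0.4233.
After j more steps, e_{5+j} ≈ 1.332×10⁻⁴·ρ^j; need ρ^j ≤ 1e-9/1.332×10⁻⁴ = 7.50751e-06.
j ≥ ln(7.50751e-06)/ln(0.4233) = -11.7996/-0.85967 = 13.726.
So 14 more iterations are needed.

14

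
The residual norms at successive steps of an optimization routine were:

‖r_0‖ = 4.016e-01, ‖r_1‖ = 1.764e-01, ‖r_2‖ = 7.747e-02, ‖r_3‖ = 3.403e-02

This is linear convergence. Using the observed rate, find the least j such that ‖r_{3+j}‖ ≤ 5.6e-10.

22

Rate ρ ≈ ‖r_3‖/‖r_2‖ = 3.403e-02/7.747e-02 = 0.4393.
After j more steps, ‖r_{3+j}‖ ≈ 3.403e-02·ρ^j; need ρ^j ≤ 5.6e-10/3.403e-02 = 1.64561e-08.
j ≥ ln(1.64561e-08)/ln(0.4393) = -17.9226/-0.82257 = 21.789.
So 22 more iterations are needed.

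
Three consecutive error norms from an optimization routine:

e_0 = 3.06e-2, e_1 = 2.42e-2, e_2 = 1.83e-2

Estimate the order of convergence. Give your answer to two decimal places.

1.19

p ≈ ln(e_2/e_1) / ln(e_1/e_0)
  = ln(1.83e-2/2.42e-2) / ln(2.42e-2/3.06e-2)
  = ln(0.756198) / ln(0.79085)
  = -0.27945 / -0.23465 ≈ 1.19092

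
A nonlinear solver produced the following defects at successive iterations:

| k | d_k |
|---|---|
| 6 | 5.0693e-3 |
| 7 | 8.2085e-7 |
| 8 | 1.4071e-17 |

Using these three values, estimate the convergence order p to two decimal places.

2.84

p ≈ ln(d_8/d_7) / ln(d_7/d_6)
  = ln(1.4071e-17/8.2085e-7) / ln(8.2085e-7/5.0693e-3)
  = ln(1.7142e-11) / ln(0.000161926)
  = -24.78949 / -8.72837 ≈ 2.84011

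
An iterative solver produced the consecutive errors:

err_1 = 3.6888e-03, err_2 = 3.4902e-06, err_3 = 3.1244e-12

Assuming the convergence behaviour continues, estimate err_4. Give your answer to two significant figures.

2.5e-24

First estimate the order: p ≈ ln(err_3/err_2) / ln(err_2/err_1) = ln(3.1244e-12/3.4902e-06)/ln(3.4902e-06/3.6888e-03) = ln(8.95192e-07)/ln(0.000946161) ≈ 2.0000.
Then err_4 ≈ err_3·(err_3/err_2)^p = 3.1244e-12·(8.95192e-07)^2.0000 = 3.1244e-12·8.01369e-13 ≈ 2.504e-24.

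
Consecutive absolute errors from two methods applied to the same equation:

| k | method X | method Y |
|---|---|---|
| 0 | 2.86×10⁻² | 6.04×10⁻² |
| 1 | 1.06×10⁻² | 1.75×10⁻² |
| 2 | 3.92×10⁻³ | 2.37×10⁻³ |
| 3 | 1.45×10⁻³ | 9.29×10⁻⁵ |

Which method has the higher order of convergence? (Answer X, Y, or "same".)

Y

Method X: p ≈ ln(1.45×10⁻³/3.92×10⁻³)/ln(3.92×10⁻³/1.06×10⁻²) ≈ 1.00.
Method Y: p ≈ ln(9.29×10⁻⁵/2.37×10⁻³)/ln(2.37×10⁻³/1.75×10⁻²) ≈ 1.62.
Method Y has the higher order (≈1.6 vs ≈1.0).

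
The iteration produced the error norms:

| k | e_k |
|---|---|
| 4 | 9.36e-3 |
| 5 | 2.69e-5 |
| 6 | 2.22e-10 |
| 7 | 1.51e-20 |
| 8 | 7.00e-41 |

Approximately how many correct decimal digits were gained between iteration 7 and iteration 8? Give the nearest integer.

Digits gained ≈ log₁₀(e_7/e_8) = log₁₀(1.51e-20/7.00e-41) = log₁₀(2.15714e+20) ≈ 20.334.

20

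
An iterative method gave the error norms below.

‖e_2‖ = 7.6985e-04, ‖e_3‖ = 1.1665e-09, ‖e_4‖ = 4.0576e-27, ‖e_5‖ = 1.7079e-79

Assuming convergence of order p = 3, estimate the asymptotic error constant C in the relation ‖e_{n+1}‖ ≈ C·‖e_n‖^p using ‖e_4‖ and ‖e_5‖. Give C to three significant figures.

2.56

C ≈ ‖e_5‖ / ‖e_4‖^3
  = 1.7079e-79 / (4.0576e-27)^3
  = 1.7079e-79 / 6.68048e-80 ≈ 2.5566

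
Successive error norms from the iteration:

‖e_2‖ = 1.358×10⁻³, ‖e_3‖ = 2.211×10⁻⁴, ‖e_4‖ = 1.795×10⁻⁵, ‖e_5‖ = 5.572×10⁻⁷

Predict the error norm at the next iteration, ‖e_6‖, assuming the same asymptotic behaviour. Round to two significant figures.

4.6e-9

First estimate the order: p ≈ ln(‖e_5‖/‖e_4‖) / ln(‖e_4‖/‖e_3‖) = ln(5.572×10⁻⁷/1.795×10⁻⁵)/ln(1.795×10⁻⁵/2.211×10⁻⁴) = ln(0.0310418)/ln(0.081185) ≈ 1.3829.
Then ‖e_6‖ ≈ ‖e_5‖·(‖e_5‖/‖e_4‖)^p = 5.572×10⁻⁷·(0.0310418)^1.3829 = 5.572×10⁻⁷·0.00821322 ≈ 4.576e-09.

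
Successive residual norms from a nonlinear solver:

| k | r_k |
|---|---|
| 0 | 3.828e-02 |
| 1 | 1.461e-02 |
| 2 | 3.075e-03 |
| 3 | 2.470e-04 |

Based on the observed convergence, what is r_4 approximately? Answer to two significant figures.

First estimate the order: p ≈ ln(r_3/r_2) / ln(r_2/r_1) = ln(2.470e-04/3.075e-03)/ln(3.075e-03/1.461e-02) = ln(0.0803252)/ln(0.210472) ≈ 1.6181.
Then r_4 ≈ r_3·(r_3/r_2)^p = 2.470e-04·(0.0803252)^1.6181 = 2.470e-04·0.0169021 ≈ 4.175e-06.

4.2e-6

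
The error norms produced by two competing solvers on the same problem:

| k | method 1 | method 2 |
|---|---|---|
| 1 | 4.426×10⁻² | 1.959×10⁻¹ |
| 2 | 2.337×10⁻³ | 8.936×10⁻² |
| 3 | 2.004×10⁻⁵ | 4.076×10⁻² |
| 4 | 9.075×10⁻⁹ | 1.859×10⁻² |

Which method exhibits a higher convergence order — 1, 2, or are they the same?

Method 1: p ≈ ln(9.075×10⁻⁹/2.004×10⁻⁵)/ln(2.004×10⁻⁵/2.337×10⁻³) ≈ 1.62.
Method 2: p ≈ ln(1.859×10⁻²/4.076×10⁻²)/ln(4.076×10⁻²/8.936×10⁻²) ≈ 1.00.
Method 1 has the higher order (≈1.6 vs ≈1.0).

1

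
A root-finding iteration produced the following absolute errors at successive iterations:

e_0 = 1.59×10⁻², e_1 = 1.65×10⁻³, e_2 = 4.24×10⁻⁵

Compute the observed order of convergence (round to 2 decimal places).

p ≈ ln(e_2/e_1) / ln(e_1/e_0)
  = ln(4.24×10⁻⁵/1.65×10⁻³) / ln(1.65×10⁻³/1.59×10⁻²)
  = ln(0.025697) / ln(0.103774)
  = -3.66138 / -2.26554 ≈ 1.61612

1.62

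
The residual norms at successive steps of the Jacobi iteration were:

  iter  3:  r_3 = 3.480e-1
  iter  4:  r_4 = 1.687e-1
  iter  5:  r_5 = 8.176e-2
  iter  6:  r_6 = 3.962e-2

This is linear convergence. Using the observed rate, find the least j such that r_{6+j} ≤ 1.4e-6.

15

Rate ρ ≈ r_6/r_5 = 3.962e-2/8.176e-2 = 0.4846.
After j more steps, r_{6+j} ≈ 3.962e-2·ρ^j; need ρ^j ≤ 1.4e-6/3.962e-2 = 3.53357e-05.
j ≥ ln(3.53357e-05)/ln(0.4846) = -10.2506/-0.72443 = 14.150.
So 15 more iterations are needed.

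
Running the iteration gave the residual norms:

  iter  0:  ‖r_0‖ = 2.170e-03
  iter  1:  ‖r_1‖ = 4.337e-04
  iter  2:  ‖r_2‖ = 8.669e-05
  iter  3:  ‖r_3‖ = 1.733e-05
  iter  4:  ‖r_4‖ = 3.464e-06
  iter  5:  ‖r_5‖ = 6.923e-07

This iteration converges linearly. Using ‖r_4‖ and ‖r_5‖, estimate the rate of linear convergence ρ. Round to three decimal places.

ρ ≈ ‖r_5‖/‖r_4‖ = 6.923e-07/3.464e-06 = 0.19986

0.200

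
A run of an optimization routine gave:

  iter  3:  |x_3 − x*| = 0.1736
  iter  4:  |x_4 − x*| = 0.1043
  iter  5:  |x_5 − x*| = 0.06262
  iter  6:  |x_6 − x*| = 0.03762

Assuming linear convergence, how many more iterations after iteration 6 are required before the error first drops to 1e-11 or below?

Rate ρ ≈ |x_6 − x*|/|x_5 − x*| = 0.03762/0.06262 = 0.6008.
After j more steps, |x_{6+j} − x*| ≈ 0.03762·ρ^j; need ρ^j ≤ 1e-11/0.03762 = 2.65816e-10.
j ≥ ln(2.65816e-10)/ln(0.6008) = -22.0482/-0.50949 = 43.275.
So 44 more iterations are needed.

44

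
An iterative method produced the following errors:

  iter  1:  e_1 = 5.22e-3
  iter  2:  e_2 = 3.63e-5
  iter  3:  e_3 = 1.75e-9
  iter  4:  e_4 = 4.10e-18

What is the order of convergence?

2

Consecutive ratios: e_4/e_3 = 4.10e-18/1.75e-9 = 2.34286e-09, e_3/e_2 = 1.75e-9/3.63e-5 = 4.82094e-05.
p ≈ ln(2.34286e-09)/ln(4.82094e-05) = -19.8719/-9.9400 ≈ 2.00.
So the convergence is quadratic (order 2).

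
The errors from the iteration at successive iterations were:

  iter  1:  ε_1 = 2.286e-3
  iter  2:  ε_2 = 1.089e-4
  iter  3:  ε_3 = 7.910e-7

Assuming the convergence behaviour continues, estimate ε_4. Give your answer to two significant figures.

First estimate the order: p ≈ ln(ε_3/ε_2) / ln(ε_2/ε_1) = ln(7.910e-7/1.089e-4)/ln(1.089e-4/2.286e-3) = ln(0.00726354)/ln(0.0476378) ≈ 1.6178.
Then ε_4 ≈ ε_3·(ε_3/ε_2)^p = 7.910e-7·(0.00726354)^1.6178 = 7.910e-7·0.00034655 ≈ 2.741e-10.

2.7e-10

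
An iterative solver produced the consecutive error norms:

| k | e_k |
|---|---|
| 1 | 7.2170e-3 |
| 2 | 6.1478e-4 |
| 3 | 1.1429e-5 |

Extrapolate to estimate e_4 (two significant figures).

1.8e-8

First estimate the order: p ≈ ln(e_3/e_2) / ln(e_2/e_1) = ln(1.1429e-5/6.1478e-4)/ln(6.1478e-4/7.2170e-3) = ln(0.0185904)/ln(0.085185) ≈ 1.6180.
Then e_4 ≈ e_3·(e_3/e_2)^p = 1.1429e-5·(0.0185904)^1.6180 = 1.1429e-5·0.00158383 ≈ 1.81e-08.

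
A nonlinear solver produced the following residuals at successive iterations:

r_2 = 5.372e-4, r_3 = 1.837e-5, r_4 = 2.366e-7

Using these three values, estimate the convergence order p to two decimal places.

1.29

p ≈ ln(r_4/r_3) / ln(r_3/r_2)
  = ln(2.366e-7/1.837e-5) / ln(1.837e-5/5.372e-4)
  = ln(0.0128797) / ln(0.0341958)
  = -4.35210 / -3.37565 ≈ 1.28926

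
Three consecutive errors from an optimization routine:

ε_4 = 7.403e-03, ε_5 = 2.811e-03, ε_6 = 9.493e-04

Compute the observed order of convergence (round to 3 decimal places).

p ≈ ln(ε_6/ε_5) / ln(ε_5/ε_4)
  = ln(9.493e-04/2.811e-03) / ln(2.811e-03/7.403e-03)
  = ln(0.337709) / ln(0.379711)
  = -1.085571 / -0.968345 ≈ 1.121058

1.121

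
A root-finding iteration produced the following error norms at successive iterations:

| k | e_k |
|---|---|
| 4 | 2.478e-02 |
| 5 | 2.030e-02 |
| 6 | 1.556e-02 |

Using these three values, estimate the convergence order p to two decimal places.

p ≈ ln(e_6/e_5) / ln(e_5/e_4)
  = ln(1.556e-02/2.030e-02) / ln(2.030e-02/2.478e-02)
  = ln(0.766502) / ln(0.819209)
  = -0.26592 / -0.19942 ≈ 1.33347

1.33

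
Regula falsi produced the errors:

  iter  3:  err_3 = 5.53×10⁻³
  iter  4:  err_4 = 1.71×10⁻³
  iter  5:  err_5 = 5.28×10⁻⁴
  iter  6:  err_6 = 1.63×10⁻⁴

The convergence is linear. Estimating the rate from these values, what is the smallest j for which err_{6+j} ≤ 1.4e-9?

10

Rate ρ ≈ err_6/err_5 = 1.63×10⁻⁴/5.28×10⁻⁴ = 0.3087.
After j more steps, err_{6+j} ≈ 1.63×10⁻⁴·ρ^j; need ρ^j ≤ 1.4e-9/1.63×10⁻⁴ = 8.58896e-06.
j ≥ ln(8.58896e-06)/ln(0.3087) = -11.6650/-1.17539 = 9.924.
So 10 more iterations are needed.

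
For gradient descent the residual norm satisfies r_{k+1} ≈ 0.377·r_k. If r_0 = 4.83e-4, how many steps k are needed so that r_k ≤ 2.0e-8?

11

After k steps, r_k ≈ 4.83e-4·0.377^k.
Need 0.377^k ≤ 2.0e-8/4.83e-4 = 4.14079e-05.
k ≥ ln(4.14079e-05)/ln(0.377) = -10.0920/-0.97551 = 10.345.
Smallest integer k = 11.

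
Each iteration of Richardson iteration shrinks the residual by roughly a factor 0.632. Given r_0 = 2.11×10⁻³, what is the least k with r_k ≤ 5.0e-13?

After k steps, r_k ≈ 2.11×10⁻³·0.632^k.
Need 0.632^k ≤ 5.0e-13/2.11×10⁻³ = 2.36967e-10.
k ≥ ln(2.36967e-10)/ln(0.632) = -22.1631/-0.45887 = 48.299.
Smallest integer k = 49.

49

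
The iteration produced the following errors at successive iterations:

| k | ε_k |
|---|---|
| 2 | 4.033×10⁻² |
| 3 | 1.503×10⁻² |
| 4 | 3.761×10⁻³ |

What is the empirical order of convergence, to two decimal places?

1.40

p ≈ ln(ε_4/ε_3) / ln(ε_3/ε_2)
  = ln(3.761×10⁻³/1.503×10⁻²) / ln(1.503×10⁻²/4.033×10⁻²)
  = ln(0.250233) / ln(0.372675)
  = -1.38536 / -0.98705 ≈ 1.40354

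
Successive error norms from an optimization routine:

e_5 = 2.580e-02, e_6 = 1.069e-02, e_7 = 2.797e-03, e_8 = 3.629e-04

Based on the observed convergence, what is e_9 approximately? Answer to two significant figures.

1.6e-5

First estimate the order: p ≈ ln(e_8/e_7) / ln(e_7/e_6) = ln(3.629e-04/2.797e-03)/ln(2.797e-03/1.069e-02) = ln(0.129746)/ln(0.261646) ≈ 1.5231.
Then e_9 ≈ e_8·(e_8/e_7)^p = 3.629e-04·(0.129746)^1.5231 = 3.629e-04·0.0445814 ≈ 1.618e-05.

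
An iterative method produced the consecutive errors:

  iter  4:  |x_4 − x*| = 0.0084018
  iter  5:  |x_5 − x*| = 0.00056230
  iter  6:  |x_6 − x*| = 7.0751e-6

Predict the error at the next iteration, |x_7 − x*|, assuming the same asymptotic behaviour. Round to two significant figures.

First estimate the order: p ≈ ln(|x_6 − x*|/|x_5 − x*|) / ln(|x_5 − x*|/|x_4 − x*|) = ln(7.0751e-6/0.00056230)/ln(0.00056230/0.0084018) = ln(0.0125824)/ln(0.0669261) ≈ 1.6180.
Then |x_7 − x*| ≈ |x_6 − x*|·(|x_6 − x*|/|x_5 − x*|)^p = 7.0751e-6·(0.0125824)^1.6180 = 7.0751e-6·0.000842204 ≈ 5.959e-09.

6.0e-9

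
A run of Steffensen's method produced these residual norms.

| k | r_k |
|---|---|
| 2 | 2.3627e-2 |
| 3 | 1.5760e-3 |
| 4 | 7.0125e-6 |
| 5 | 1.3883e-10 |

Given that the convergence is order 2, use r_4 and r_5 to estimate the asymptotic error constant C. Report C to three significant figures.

2.82

C ≈ r_5 / r_4^2
  = 1.3883e-10 / (7.0125e-6)^2
  = 1.3883e-10 / 4.91752e-11 ≈ 2.8232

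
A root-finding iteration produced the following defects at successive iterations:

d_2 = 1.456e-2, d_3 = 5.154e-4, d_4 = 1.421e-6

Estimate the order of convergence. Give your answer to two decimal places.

p ≈ ln(d_4/d_3) / ln(d_3/d_2)
  = ln(1.421e-6/5.154e-4) / ln(5.154e-4/1.456e-2)
  = ln(0.00275708) / ln(0.0353984)
  = -5.89358 / -3.34109 ≈ 1.76397

1.76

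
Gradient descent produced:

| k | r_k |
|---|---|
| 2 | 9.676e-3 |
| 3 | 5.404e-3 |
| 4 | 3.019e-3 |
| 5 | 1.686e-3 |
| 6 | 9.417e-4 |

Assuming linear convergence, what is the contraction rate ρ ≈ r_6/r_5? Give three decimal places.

0.559

ρ ≈ r_6/r_5 = 9.417e-4/1.686e-3 = 0.55854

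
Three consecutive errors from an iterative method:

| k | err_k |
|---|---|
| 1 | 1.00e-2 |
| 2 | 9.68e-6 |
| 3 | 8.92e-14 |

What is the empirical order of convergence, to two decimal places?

p ≈ ln(err_3/err_2) / ln(err_2/err_1)
  = ln(8.92e-14/9.68e-6) / ln(9.68e-6/1.00e-2)
  = ln(9.21488e-09) / ln(0.000968)
  = -18.50245 / -6.94028 ≈ 2.66595

2.67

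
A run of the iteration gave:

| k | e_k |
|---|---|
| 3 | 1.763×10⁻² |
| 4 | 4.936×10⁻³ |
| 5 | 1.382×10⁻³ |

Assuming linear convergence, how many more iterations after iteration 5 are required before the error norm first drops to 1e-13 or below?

19

Rate ρ ≈ e_5/e_4 = 1.382×10⁻³/4.936×10⁻³ = 0.2800.
After j more steps, e_{5+j} ≈ 1.382×10⁻³·ρ^j; need ρ^j ≤ 1e-13/1.382×10⁻³ = 7.23589e-11.
j ≥ ln(7.23589e-11)/ln(0.2800) = -23.3494/-1.27297 = 18.342.
So 19 more iterations are needed.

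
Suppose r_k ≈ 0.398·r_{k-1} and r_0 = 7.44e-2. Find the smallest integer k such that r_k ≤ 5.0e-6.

11

After k steps, r_k ≈ 7.44e-2·0.398^k.
Need 0.398^k ≤ 5.0e-6/7.44e-2 = 6.72043e-05.
k ≥ ln(6.72043e-05)/ln(0.398) = -9.6078/-0.92130 = 10.429.
Smallest integer k = 11.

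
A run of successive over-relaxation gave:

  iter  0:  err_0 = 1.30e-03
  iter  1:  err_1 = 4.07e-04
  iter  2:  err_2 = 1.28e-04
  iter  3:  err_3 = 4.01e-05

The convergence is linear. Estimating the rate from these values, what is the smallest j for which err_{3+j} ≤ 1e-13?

Rate ρ ≈ err_3/err_2 = 4.01e-05/1.28e-04 = 0.3133.
After j more steps, err_{3+j} ≈ 4.01e-05·ρ^j; need ρ^j ≤ 1e-13/4.01e-05 = 2.49377e-09.
j ≥ ln(2.49377e-09)/ln(0.3133) = -19.8095/-1.16059 = 17.068.
So 18 more iterations are needed.

18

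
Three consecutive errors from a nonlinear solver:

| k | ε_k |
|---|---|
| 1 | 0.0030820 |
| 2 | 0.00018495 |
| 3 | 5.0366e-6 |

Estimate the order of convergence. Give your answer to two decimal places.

1.28

p ≈ ln(ε_3/ε_2) / ln(ε_2/ε_1)
  = ln(5.0366e-6/0.00018495) / ln(0.00018495/0.0030820)
  = ln(0.0272322) / ln(0.0600097)
  = -3.60336 / -2.81325 ≈ 1.28085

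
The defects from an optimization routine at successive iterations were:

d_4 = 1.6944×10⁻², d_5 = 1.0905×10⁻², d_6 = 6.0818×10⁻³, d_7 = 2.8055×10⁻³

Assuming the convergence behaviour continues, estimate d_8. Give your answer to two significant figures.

1.0e-3

First estimate the order: p ≈ ln(d_7/d_6) / ln(d_6/d_5) = ln(2.8055×10⁻³/6.0818×10⁻³)/ln(6.0818×10⁻³/1.0905×10⁻²) = ln(0.461294)/ln(0.557707) ≈ 1.3250.
Then d_8 ≈ d_7·(d_7/d_6)^p = 2.8055×10⁻³·(0.461294)^1.3250 = 2.8055×10⁻³·0.358732 ≈ 0.001006.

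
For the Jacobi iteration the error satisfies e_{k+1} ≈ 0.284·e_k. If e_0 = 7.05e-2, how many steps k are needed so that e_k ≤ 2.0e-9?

14

After k steps, e_k ≈ 7.05e-2·0.284^k.
Need 0.284^k ≤ 2.0e-9/7.05e-2 = 2.83688e-08.
k ≥ ln(2.83688e-08)/ln(0.284) = -17.3780/-1.25878 = 13.805.
Smallest integer k = 14.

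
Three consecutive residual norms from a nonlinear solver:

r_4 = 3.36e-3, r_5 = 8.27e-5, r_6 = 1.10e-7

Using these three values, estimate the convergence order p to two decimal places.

1.79

p ≈ ln(r_6/r_5) / ln(r_5/r_4)
  = ln(1.10e-7/8.27e-5) / ln(8.27e-5/3.36e-3)
  = ln(0.00133011) / ln(0.0246131)
  = -6.62249 / -3.70448 ≈ 1.78770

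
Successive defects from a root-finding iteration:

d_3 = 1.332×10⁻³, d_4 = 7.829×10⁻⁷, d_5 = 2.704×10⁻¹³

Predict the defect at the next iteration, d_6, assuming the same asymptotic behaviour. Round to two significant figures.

First estimate the order: p ≈ ln(d_5/d_4) / ln(d_4/d_3) = ln(2.704×10⁻¹³/7.829×10⁻⁷)/ln(7.829×10⁻⁷/1.332×10⁻³) = ln(3.45383e-07)/ln(0.000587763) ≈ 2.0000.
Then d_6 ≈ d_5·(d_5/d_4)^p = 2.704×10⁻¹³·(3.45383e-07)^2.0000 = 2.704×10⁻¹³·1.19289e-13 ≈ 3.226e-26.

3.2e-26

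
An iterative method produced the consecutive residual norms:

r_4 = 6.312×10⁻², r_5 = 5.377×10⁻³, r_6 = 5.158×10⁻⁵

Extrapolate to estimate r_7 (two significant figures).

First estimate the order: p ≈ ln(r_6/r_5) / ln(r_5/r_4) = ln(5.158×10⁻⁵/5.377×10⁻³)/ln(5.377×10⁻³/6.312×10⁻²) = ln(0.00959271)/ln(0.0851869) ≈ 1.8867.
Then r_7 ≈ r_6·(r_6/r_5)^p = 5.158×10⁻⁵·(0.00959271)^1.8867 = 5.158×10⁻⁵·0.000155786 ≈ 8.035e-09.

8.0e-9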